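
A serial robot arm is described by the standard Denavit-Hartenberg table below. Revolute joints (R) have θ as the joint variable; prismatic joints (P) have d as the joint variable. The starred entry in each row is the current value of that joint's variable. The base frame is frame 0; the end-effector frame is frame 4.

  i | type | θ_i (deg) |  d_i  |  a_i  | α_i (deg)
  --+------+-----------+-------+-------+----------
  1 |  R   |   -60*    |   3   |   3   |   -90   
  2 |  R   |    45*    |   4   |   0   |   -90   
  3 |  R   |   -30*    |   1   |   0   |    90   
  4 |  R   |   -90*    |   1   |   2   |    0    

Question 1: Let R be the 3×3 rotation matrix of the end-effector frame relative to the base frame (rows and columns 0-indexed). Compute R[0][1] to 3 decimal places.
End-effector y-axis (col 1 of R) = (0.7392,-0.2803,-0.6124)
R[0][1] = 0.7392

0.739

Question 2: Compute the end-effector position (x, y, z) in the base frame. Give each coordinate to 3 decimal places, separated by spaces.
after link 1: o_1 = (1.5000, -2.5981, 3.0000)
after link 2: o_2 = (4.9641, -0.5981, 3.0000)
after link 3: o_3 = (4.6105, 0.0143, 2.2929)
after link 4: o_4 = (5.8909, -0.4712, 4.0607)

5.891 -0.471 4.061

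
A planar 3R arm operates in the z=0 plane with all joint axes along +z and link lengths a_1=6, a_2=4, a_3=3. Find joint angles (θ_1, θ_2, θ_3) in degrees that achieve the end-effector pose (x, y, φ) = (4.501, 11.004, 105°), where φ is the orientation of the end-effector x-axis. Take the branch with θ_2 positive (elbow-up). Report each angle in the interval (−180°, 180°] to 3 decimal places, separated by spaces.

wrist centre = target − a_3·(cos φ, sin φ) = (5.2775, 8.1062)
cos θ_2 = (93.5624−6²−4²)/(2·6·4) = 0.8659; θ_2 = 30.0163° (elbow-up)
β = atan2(8.1062,5.2775) = 56.9344°; ψ = atan2(2.0010,9.4635) = 11.9389°
θ_1 = β − ψ = 44.9955°
θ_3 = φ − θ_1 − θ_2 = 29.9882° (wrapped to (-180°,180°])

44.995 30.016 29.988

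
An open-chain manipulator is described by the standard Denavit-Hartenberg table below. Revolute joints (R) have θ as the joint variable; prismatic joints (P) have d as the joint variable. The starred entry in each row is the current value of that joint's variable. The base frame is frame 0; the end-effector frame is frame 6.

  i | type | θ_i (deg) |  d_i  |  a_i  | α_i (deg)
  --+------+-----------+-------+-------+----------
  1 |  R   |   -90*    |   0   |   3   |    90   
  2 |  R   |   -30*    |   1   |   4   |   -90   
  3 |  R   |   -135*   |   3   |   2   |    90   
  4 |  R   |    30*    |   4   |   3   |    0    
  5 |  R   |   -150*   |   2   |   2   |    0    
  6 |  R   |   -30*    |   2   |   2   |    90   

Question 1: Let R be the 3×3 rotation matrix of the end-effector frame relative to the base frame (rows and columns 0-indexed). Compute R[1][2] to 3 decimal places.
-0.739

End-effector z-axis (col 2 of R) = (0.3536,-0.7392,0.5732)
R[1][2] = -0.7392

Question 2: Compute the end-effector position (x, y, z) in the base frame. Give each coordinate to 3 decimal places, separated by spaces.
after link 1: o_1 = (0.0000, -3.0000, 0.0000)
after link 2: o_2 = (-1.0000, -6.4641, -2.0000)
after link 3: o_3 = (-2.4142, -6.7394, 1.3052)
after link 4: o_4 = (-1.4229, -3.4489, 4.9370)
after link 5: o_5 = (0.6984, -1.9705, 3.7905)
after link 6: o_6 = (3.3374, -1.3064, 3.0193)

3.337 -1.306 3.019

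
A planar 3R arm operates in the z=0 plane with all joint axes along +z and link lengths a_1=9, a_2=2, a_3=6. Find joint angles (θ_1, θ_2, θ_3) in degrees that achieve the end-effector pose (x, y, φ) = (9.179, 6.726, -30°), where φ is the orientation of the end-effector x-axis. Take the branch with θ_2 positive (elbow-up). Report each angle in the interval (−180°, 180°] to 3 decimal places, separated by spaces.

wrist centre = target − a_3·(cos φ, sin φ) = (3.9828, 9.7260)
cos θ_2 = (110.4582−9²−2²)/(2·9·2) = 0.7072; θ_2 = 44.9948° (elbow-up)
β = atan2(9.7260,3.9828) = 67.7306°; ψ = atan2(1.4141,10.4143) = 7.7325°
θ_1 = β − ψ = 59.9982°
θ_3 = φ − θ_1 − θ_2 = -134.9930° (wrapped to (-180°,180°])

59.998 44.995 -134.993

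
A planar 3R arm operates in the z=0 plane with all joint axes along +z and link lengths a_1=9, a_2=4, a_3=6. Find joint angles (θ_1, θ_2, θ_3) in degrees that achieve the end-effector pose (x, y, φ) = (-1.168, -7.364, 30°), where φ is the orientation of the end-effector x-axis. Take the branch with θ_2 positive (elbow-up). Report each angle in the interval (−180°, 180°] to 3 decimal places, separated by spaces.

wrist centre = target − a_3·(cos φ, sin φ) = (-6.3642, -10.3640)
cos θ_2 = (147.9149−9²−4²)/(2·9·4) = 0.7072; θ_2 = 44.9963° (elbow-up)
β = atan2(-10.3640,-6.3642) = -121.5526°; ψ = atan2(2.8282,11.8286) = 13.4471°
θ_1 = β − ψ = -134.9996°
θ_3 = φ − θ_1 − θ_2 = 120.0033° (wrapped to (-180°,180°])

-135.000 44.996 120.003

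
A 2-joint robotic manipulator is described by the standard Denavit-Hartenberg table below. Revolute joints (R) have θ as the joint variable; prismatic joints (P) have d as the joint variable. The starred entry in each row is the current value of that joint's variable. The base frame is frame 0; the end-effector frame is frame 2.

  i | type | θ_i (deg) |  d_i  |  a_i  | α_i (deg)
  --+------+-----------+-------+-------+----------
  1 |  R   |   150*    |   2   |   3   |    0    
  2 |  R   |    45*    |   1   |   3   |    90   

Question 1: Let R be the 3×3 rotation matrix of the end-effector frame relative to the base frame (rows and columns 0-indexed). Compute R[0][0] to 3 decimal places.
End-effector x-axis (col 0 of R) = (-0.9659,-0.2588,0.0000)
R[0][0] = -0.9659

-0.966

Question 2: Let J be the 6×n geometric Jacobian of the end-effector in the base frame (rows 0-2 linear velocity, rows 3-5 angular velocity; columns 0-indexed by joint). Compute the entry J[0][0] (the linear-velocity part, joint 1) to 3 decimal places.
-0.724

axis z_0 = ẑ; lever o_n−o_0 = (-5.4959,0.7235,3.0000)
cross product → J_v[:, 0] = (-0.7235,-5.4959,0.0000)
J_ω[:, 0] = z_0
entry J[0][0] = -0.7235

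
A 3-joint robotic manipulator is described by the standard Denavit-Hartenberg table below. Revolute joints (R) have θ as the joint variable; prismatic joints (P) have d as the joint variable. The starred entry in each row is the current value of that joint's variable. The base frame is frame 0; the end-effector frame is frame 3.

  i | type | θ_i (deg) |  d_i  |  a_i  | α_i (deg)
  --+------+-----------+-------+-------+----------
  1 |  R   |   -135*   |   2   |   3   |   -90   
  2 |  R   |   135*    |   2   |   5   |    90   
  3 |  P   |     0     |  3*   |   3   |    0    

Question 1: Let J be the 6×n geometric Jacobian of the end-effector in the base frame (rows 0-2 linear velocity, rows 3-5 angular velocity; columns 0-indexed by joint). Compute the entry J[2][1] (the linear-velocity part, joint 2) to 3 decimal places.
axis z_1 = (0.7071,-0.7071,0.0000); lever o_n−o_1 = (3.9142,1.0858,-7.7782)
cross product → J_v[:, 1] = (5.5000,5.5000,3.5355)
J_ω[:, 1] = z_1
entry J[2][1] = 3.5355

3.536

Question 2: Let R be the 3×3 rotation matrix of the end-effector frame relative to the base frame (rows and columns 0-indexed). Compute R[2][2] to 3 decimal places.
-0.707

End-effector z-axis (col 2 of R) = (-0.5000,-0.5000,-0.7071)
R[2][2] = -0.7071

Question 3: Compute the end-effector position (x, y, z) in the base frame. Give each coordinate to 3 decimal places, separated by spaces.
1.793 -1.036 -5.778

after link 1: o_1 = (-2.1213, -2.1213, 2.0000)
after link 2: o_2 = (1.7929, -1.0355, -1.5355)
after link 3: o_3 = (1.7929, -1.0355, -5.7782)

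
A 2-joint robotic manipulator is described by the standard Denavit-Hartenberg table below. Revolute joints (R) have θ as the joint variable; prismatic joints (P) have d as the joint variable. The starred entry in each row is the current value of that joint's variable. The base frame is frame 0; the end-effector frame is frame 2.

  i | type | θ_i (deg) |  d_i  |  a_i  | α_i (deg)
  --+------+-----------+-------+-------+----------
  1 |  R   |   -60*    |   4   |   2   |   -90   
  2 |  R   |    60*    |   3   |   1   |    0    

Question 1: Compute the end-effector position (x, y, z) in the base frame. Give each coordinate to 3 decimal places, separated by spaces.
after link 1: o_1 = (1.0000, -1.7321, 4.0000)
after link 2: o_2 = (3.8481, -0.6651, 3.1340)

3.848 -0.665 3.134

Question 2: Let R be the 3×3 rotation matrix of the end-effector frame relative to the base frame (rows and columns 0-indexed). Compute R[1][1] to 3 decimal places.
End-effector y-axis (col 1 of R) = (-0.4330,0.7500,-0.5000)
R[1][1] = 0.7500

0.750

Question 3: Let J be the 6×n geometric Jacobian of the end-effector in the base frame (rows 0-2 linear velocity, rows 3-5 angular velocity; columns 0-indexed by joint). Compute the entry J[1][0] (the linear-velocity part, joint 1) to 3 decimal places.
axis z_0 = ẑ; lever o_n−o_0 = (3.8481,-0.6651,3.1340)
cross product → J_v[:, 0] = (0.6651,3.8481,-0.0000)
J_ω[:, 0] = z_0
entry J[1][0] = 3.8481

3.848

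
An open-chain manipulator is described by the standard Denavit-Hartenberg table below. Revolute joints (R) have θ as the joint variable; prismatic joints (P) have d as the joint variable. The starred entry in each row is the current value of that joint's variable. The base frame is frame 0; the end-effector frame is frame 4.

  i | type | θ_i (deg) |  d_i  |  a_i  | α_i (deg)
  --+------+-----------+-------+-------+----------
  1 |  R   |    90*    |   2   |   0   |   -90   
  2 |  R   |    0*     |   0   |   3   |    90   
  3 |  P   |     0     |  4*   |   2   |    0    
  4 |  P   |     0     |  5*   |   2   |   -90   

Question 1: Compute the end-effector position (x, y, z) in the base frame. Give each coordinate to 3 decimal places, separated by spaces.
after link 1: o_1 = (0.0000, 0.0000, 2.0000)
after link 2: o_2 = (0.0000, 3.0000, 2.0000)
after link 3: o_3 = (0.0000, 5.0000, 6.0000)
after link 4: o_4 = (0.0000, 7.0000, 11.0000)

0.000 7.000 11.000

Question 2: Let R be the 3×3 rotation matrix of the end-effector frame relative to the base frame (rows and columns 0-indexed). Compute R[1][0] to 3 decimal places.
End-effector x-axis (col 0 of R) = (0.0000,1.0000,0.0000)
R[1][0] = 1.0000

1.000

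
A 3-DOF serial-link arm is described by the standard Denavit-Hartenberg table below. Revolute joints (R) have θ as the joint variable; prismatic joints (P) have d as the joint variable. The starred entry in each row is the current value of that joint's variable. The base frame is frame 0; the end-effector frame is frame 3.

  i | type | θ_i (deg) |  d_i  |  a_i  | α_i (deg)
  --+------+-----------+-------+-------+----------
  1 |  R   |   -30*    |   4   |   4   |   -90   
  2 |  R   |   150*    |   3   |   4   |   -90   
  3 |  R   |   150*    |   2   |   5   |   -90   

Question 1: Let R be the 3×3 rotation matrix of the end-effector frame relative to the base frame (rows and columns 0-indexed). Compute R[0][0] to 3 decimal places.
0.400

End-effector x-axis (col 0 of R) = (0.3995,-0.8080,0.4330)
R[0][0] = 0.3995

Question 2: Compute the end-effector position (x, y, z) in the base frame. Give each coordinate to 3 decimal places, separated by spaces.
3.096 -1.210 5.897

after link 1: o_1 = (3.4641, -2.0000, 4.0000)
after link 2: o_2 = (1.9641, 2.3301, 2.0000)
after link 3: o_3 = (3.0957, -1.2099, 5.8971)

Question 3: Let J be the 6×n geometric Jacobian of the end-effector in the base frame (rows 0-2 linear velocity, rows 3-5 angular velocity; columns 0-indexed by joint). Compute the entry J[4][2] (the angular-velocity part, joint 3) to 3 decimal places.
0.250

axis z_2 = (-0.4330,0.2500,0.8660); lever o_n−o_2 = (1.1316,-3.5401,3.8971)
cross product → J_v[:, 2] = (4.0401,2.6675,1.2500)
J_ω[:, 2] = z_2
entry J[4][2] = 0.2500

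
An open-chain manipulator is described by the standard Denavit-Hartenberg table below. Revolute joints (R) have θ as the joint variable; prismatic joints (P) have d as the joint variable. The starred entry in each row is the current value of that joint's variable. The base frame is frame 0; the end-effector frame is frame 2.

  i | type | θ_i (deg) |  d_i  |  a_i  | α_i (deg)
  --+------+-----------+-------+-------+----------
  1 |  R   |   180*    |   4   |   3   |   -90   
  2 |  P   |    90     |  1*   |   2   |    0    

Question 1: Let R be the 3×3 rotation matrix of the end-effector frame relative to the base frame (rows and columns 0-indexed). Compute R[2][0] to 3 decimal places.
End-effector x-axis (col 0 of R) = (-0.0000,-0.0000,-1.0000)
R[2][0] = -1.0000

-1.000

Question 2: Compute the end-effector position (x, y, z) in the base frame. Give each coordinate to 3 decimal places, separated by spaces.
-3.000 -1.000 2.000

after link 1: o_1 = (-3.0000, 0.0000, 4.0000)
after link 2: o_2 = (-3.0000, -1.0000, 2.0000)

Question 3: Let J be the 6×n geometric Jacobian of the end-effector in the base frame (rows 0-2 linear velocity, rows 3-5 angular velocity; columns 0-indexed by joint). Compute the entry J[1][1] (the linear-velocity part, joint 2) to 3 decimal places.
-1.000

prismatic axis z_1 = (-0.0000,-1.0000,0.0000)
J_v[:, 1] = z_1; J_ω[:, 1] = (0,0,0)
entry J[1][1] = -1.0000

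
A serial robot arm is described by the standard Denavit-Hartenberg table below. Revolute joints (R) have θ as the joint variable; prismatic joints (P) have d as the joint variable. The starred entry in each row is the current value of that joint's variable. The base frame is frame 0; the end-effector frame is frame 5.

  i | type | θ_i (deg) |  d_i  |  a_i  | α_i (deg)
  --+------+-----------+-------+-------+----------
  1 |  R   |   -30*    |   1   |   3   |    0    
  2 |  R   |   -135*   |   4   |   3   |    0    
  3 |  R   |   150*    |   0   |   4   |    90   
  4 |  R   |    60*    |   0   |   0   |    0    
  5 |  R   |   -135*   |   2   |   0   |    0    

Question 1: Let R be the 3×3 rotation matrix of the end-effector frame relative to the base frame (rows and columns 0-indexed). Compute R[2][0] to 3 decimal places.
-0.966

End-effector x-axis (col 0 of R) = (0.2500,-0.0670,-0.9659)
R[2][0] = -0.9659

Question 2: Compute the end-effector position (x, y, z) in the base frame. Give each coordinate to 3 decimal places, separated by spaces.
after link 1: o_1 = (2.5981, -1.5000, 1.0000)
after link 2: o_2 = (-0.2997, -2.2765, 5.0000)
after link 3: o_3 = (3.5640, -3.3117, 5.0000)
after link 4: o_4 = (3.5640, -3.3117, 5.0000)
after link 5: o_5 = (3.0464, -5.2436, 5.0000)

3.046 -5.244 5.000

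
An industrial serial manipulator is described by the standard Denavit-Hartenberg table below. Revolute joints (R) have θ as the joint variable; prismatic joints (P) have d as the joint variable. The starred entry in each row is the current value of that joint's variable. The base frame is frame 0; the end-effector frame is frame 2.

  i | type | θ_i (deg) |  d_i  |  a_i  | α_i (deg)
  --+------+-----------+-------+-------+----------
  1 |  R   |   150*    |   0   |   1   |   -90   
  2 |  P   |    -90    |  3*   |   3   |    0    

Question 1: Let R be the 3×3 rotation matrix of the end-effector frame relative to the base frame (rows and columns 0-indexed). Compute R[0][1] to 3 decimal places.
End-effector y-axis (col 1 of R) = (-0.8660,0.5000,-0.0000)
R[0][1] = -0.8660

-0.866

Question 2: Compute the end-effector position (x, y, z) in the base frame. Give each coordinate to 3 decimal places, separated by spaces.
-2.366 -2.098 3.000

after link 1: o_1 = (-0.8660, 0.5000, 0.0000)
after link 2: o_2 = (-2.3660, -2.0981, 3.0000)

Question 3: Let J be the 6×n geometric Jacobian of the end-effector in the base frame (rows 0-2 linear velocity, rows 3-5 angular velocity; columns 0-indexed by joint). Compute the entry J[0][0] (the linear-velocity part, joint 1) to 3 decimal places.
2.098

axis z_0 = ẑ; lever o_n−o_0 = (-2.3660,-2.0981,3.0000)
cross product → J_v[:, 0] = (2.0981,-2.3660,0.0000)
J_ω[:, 0] = z_0
entry J[0][0] = 2.0981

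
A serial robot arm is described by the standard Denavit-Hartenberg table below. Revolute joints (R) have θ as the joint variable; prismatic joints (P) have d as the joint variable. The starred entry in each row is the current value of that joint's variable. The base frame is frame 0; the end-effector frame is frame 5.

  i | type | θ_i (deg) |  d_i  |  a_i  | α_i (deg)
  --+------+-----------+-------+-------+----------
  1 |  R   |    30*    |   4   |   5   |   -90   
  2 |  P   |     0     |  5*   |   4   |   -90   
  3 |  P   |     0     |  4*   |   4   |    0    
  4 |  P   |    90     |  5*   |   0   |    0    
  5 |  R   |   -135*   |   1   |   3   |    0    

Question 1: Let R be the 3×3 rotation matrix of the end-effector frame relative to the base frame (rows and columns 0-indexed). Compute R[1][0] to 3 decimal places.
End-effector x-axis (col 0 of R) = (0.2588,0.9659,0.0000)
R[1][0] = 0.9659

0.966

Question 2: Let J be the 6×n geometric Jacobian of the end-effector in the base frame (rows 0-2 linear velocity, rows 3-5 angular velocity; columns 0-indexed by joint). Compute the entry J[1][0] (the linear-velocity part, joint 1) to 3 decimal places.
axis z_0 = ẑ; lever o_n−o_0 = (9.5348,13.7279,-6.0000)
cross product → J_v[:, 0] = (-13.7279,9.5348,0.0000)
J_ω[:, 0] = z_0
entry J[1][0] = 9.5348

9.535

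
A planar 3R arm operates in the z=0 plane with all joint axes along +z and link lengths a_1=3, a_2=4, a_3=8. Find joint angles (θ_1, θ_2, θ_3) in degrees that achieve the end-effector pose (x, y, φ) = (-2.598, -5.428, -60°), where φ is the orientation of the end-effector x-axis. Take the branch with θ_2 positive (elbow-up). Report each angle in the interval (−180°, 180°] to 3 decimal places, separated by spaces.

149.997 30.002 120.001

wrist centre = target − a_3·(cos φ, sin φ) = (-6.5980, 1.5002)
cos θ_2 = (45.7842−3²−4²)/(2·3·4) = 0.8660; θ_2 = 30.0019° (elbow-up)
β = atan2(1.5002,-6.5980) = 167.1903°; ψ = atan2(2.0001,6.4640) = 17.1932°
θ_1 = β − ψ = 149.9971°
θ_3 = φ − θ_1 − θ_2 = 120.0010° (wrapped to (-180°,180°])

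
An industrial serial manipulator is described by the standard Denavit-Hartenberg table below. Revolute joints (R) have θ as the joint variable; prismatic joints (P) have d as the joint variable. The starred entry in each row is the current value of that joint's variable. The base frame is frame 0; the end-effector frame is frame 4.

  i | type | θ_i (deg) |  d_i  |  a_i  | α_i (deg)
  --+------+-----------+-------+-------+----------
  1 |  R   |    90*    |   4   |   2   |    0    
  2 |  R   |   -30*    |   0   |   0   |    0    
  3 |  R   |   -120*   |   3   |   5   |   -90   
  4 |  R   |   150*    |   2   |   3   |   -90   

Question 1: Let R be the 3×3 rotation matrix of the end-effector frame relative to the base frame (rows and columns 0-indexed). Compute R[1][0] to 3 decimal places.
End-effector x-axis (col 0 of R) = (-0.4330,0.7500,-0.5000)
R[1][0] = 0.7500

0.750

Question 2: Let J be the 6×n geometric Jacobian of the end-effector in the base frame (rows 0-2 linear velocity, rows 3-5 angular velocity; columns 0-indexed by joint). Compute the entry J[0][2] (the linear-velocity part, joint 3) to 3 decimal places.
1.080

axis z_2 = (0.0000,0.0000,1.0000); lever o_n−o_2 = (2.9330,-1.0801,1.5000)
cross product → J_v[:, 2] = (1.0801,2.9330,-0.0000)
J_ω[:, 2] = z_2
entry J[0][2] = 1.0801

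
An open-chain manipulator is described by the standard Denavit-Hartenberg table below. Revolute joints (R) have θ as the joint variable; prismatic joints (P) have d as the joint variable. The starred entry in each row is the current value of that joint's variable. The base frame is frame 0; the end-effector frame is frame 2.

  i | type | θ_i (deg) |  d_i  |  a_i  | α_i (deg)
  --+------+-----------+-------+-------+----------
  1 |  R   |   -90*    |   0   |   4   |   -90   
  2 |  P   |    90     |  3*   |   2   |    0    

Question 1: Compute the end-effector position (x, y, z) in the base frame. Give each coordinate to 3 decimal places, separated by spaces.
3.000 -4.000 -2.000

after link 1: o_1 = (0.0000, -4.0000, 0.0000)
after link 2: o_2 = (3.0000, -4.0000, -2.0000)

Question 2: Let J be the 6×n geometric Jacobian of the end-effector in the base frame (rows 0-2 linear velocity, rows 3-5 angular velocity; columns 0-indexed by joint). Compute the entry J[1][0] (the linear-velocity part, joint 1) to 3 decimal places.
axis z_0 = ẑ; lever o_n−o_0 = (3.0000,-4.0000,-2.0000)
cross product → J_v[:, 0] = (4.0000,3.0000,-0.0000)
J_ω[:, 0] = z_0
entry J[1][0] = 3.0000

3.000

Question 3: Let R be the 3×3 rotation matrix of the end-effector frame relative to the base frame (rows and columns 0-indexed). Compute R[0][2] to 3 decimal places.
End-effector z-axis (col 2 of R) = (1.0000,0.0000,0.0000)
R[0][2] = 1.0000

1.000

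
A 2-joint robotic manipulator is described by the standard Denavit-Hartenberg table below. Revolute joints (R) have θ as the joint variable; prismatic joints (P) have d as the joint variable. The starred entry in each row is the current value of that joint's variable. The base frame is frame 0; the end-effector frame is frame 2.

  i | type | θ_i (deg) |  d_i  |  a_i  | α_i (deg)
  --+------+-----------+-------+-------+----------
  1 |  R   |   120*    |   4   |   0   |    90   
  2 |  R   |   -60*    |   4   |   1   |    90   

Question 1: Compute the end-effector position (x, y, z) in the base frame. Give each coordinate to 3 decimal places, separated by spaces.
3.214 2.433 3.134

after link 1: o_1 = (0.0000, 0.0000, 4.0000)
after link 2: o_2 = (3.2141, 2.4330, 3.1340)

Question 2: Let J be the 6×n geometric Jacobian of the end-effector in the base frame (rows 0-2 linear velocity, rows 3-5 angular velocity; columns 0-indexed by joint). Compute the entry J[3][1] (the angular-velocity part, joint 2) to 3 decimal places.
0.866

axis z_1 = (0.8660,0.5000,0.0000); lever o_n−o_1 = (3.2141,2.4330,-0.8660)
cross product → J_v[:, 1] = (-0.4330,0.7500,0.5000)
J_ω[:, 1] = z_1
entry J[3][1] = 0.8660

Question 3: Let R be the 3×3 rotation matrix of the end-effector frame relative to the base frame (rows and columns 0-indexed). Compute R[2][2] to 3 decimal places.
End-effector z-axis (col 2 of R) = (0.4330,-0.7500,-0.5000)
R[2][2] = -0.5000

-0.500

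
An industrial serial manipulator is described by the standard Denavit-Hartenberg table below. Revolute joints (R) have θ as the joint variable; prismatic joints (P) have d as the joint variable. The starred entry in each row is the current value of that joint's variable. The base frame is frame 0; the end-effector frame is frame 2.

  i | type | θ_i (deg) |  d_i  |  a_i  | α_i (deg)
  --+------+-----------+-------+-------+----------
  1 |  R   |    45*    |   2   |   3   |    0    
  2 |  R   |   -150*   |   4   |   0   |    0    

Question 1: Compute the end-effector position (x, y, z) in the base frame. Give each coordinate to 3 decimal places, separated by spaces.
2.121 2.121 6.000

after link 1: o_1 = (2.1213, 2.1213, 2.0000)
after link 2: o_2 = (2.1213, 2.1213, 6.0000)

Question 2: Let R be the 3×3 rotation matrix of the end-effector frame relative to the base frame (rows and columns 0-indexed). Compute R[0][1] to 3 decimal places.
0.966

End-effector y-axis (col 1 of R) = (0.9659,-0.2588,0.0000)
R[0][1] = 0.9659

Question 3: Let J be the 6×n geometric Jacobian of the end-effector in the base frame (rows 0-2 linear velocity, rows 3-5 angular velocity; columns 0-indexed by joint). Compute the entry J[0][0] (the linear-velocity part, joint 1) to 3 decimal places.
axis z_0 = ẑ; lever o_n−o_0 = (2.1213,2.1213,6.0000)
cross product → J_v[:, 0] = (-2.1213,2.1213,0.0000)
J_ω[:, 0] = z_0
entry J[0][0] = -2.1213

-2.121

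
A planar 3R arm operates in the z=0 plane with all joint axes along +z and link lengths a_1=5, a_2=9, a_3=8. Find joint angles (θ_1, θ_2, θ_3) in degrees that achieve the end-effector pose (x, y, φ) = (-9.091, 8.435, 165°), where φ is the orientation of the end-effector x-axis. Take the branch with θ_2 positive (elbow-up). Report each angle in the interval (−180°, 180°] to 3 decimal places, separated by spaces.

0.001 134.995 30.003

wrist centre = target − a_3·(cos φ, sin φ) = (-1.3636, 6.3644)
cos θ_2 = (42.3656−5²−9²)/(2·5·9) = -0.7070; θ_2 = 134.9953° (elbow-up)
β = atan2(6.3644,-1.3636) = 102.0929°; ψ = atan2(6.3645,-1.3634) = 102.0915°
θ_1 = β − ψ = 0.0014°
θ_3 = φ − θ_1 − θ_2 = 30.0033° (wrapped to (-180°,180°])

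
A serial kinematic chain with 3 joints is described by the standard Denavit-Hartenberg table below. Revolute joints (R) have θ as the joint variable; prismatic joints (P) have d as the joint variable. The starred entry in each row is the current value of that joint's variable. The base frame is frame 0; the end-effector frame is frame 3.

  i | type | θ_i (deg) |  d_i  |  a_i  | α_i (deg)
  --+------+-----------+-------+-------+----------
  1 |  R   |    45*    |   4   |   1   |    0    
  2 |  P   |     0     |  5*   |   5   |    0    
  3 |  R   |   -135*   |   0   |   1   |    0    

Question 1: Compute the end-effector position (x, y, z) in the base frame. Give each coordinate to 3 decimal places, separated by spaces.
after link 1: o_1 = (0.7071, 0.7071, 4.0000)
after link 2: o_2 = (4.2426, 4.2426, 9.0000)
after link 3: o_3 = (4.2426, 3.2426, 9.0000)

4.243 3.243 9.000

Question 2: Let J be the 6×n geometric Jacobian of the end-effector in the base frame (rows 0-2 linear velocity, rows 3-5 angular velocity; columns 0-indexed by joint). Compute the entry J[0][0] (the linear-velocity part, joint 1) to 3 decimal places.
axis z_0 = ẑ; lever o_n−o_0 = (4.2426,3.2426,9.0000)
cross product → J_v[:, 0] = (-3.2426,4.2426,0.0000)
J_ω[:, 0] = z_0
entry J[0][0] = -3.2426

-3.243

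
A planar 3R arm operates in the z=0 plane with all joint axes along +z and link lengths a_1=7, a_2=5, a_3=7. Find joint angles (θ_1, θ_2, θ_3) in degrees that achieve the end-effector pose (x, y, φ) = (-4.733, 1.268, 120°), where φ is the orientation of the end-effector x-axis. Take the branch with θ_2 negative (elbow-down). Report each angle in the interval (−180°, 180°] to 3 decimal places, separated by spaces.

-58.841 -134.998 -46.161

wrist centre = target − a_3·(cos φ, sin φ) = (-1.2330, -4.7942)
cos θ_2 = (24.5044−7²−5²)/(2·7·5) = -0.7071; θ_2 = -134.9978° (elbow-down)
β = atan2(-4.7942,-1.2330) = -104.4231°; ψ = atan2(-3.5357,3.4646) = -45.5817°
θ_1 = β − ψ = -58.8415°
θ_3 = φ − θ_1 − θ_2 = -46.1607° (wrapped to (-180°,180°])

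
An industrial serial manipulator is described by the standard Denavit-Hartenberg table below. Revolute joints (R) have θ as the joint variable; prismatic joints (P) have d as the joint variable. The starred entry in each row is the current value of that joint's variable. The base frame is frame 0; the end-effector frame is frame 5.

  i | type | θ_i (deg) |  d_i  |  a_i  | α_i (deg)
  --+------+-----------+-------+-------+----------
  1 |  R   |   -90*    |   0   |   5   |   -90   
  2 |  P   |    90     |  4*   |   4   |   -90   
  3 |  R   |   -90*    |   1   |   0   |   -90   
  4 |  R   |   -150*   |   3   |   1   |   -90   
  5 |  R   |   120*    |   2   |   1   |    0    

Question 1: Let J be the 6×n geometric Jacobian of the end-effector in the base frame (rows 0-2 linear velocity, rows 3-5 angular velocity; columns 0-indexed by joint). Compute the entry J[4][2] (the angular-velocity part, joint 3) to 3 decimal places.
axis z_2 = (0.0000,1.0000,-0.0000); lever o_n−o_2 = (0.5670,2.9821,-2.1340)
cross product → J_v[:, 2] = (-2.1340,-0.0000,-0.5670)
J_ω[:, 2] = z_2
entry J[4][2] = 1.0000

1.000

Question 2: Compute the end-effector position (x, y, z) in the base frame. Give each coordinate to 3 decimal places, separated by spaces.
after link 1: o_1 = (0.0000, -5.0000, 0.0000)
after link 2: o_2 = (4.0000, -5.0000, -4.0000)
after link 3: o_3 = (4.0000, -4.0000, -4.0000)
after link 4: o_4 = (3.1340, -3.5000, -7.0000)
after link 5: o_5 = (4.5670, -2.0179, -6.1340)

4.567 -2.018 -6.134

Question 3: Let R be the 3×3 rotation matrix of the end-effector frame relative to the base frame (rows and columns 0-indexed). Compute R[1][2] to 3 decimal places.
0.866

End-effector z-axis (col 2 of R) = (0.5000,0.8660,-0.0000)
R[1][2] = 0.8660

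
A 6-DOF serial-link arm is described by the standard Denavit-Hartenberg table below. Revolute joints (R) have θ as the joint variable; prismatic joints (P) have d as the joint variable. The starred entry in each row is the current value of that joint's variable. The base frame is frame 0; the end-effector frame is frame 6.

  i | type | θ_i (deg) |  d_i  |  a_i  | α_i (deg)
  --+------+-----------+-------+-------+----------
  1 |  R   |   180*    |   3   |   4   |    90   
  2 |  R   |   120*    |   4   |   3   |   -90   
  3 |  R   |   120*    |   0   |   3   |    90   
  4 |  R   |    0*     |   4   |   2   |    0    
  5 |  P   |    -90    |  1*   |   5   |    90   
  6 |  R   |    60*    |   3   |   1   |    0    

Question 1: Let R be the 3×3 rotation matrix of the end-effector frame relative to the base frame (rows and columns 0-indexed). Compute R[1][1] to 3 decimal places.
-0.250

End-effector y-axis (col 1 of R) = (0.9665,-0.2500,-0.0580)
R[1][1] = -0.2500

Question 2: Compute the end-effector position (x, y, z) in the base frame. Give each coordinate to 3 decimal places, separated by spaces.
-5.223 -0.665 11.882

after link 1: o_1 = (-4.0000, 0.0000, 3.0000)
after link 2: o_2 = (-2.5000, 4.0000, 5.5981)
after link 3: o_3 = (-3.2500, 1.4019, 4.2990)
after link 4: o_4 = (-2.0179, -2.3301, 6.4330)
after link 5: o_5 = (-5.9151, -2.8301, 9.6830)
after link 6: o_6 = (-5.2231, -0.6651, 11.8816)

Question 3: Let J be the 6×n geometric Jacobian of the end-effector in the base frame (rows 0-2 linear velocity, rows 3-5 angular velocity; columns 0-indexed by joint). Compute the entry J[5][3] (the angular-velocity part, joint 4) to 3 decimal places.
0.750

axis z_3 = (0.4330,-0.5000,0.7500); lever o_n−o_3 = (-1.9731,-2.0670,7.5825)
cross product → J_v[:, 3] = (-2.2410,-4.7631,-1.8816)
J_ω[:, 3] = z_3
entry J[5][3] = 0.7500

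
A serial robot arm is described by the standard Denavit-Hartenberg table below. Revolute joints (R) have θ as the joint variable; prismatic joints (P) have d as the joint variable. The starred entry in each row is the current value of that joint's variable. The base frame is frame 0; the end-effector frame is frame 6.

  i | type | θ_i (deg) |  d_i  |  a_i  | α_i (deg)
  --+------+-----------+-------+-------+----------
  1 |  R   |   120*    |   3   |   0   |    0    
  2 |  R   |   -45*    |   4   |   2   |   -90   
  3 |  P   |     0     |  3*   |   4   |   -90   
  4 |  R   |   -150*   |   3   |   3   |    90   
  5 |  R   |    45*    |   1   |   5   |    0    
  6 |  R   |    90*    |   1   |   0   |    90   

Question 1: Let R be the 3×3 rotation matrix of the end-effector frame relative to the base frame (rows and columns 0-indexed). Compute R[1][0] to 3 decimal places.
0.500

End-effector x-axis (col 0 of R) = (0.5000,0.5000,-0.7071)
R[1][0] = 0.5000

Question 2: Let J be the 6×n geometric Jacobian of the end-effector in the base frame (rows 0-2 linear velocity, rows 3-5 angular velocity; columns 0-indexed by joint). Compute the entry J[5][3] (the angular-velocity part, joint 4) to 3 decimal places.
axis z_3 = (-0.0000,0.0000,-1.0000); lever o_n−o_3 = (-3.2071,-6.0355,-6.5355)
cross product → J_v[:, 3] = (-6.0355,3.2071,0.0000)
J_ω[:, 3] = z_3
entry J[5][3] = -1.0000

-1.000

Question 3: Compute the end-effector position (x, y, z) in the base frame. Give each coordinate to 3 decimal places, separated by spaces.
-4.552 0.536 0.464

after link 1: o_1 = (0.0000, 0.0000, 3.0000)
after link 2: o_2 = (0.5176, 1.9319, 7.0000)
after link 3: o_3 = (-1.3449, 6.5720, 7.0000)
after link 4: o_4 = (-3.4662, 4.4507, 4.0000)
after link 5: o_5 = (-5.2591, 1.2436, 0.4645)
after link 6: o_6 = (-4.5520, 0.5365, 0.4645)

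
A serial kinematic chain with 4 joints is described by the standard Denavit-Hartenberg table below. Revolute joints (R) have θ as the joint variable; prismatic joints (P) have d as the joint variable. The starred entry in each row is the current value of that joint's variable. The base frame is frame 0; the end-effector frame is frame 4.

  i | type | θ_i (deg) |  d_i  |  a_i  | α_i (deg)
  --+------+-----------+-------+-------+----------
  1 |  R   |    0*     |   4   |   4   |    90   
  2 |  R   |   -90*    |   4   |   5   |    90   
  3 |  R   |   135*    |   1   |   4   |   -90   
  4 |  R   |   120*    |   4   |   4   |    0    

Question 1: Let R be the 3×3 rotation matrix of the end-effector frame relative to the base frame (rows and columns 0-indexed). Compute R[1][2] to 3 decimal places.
0.707

End-effector z-axis (col 2 of R) = (-0.0000,0.7071,0.7071)
R[1][2] = 0.7071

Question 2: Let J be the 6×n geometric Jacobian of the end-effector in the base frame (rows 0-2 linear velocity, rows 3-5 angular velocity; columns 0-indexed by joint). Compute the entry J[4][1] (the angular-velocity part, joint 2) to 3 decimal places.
-1.000

axis z_1 = (0.0000,-1.0000,0.0000); lever o_n−o_1 = (2.4641,-2.5858,-0.7574)
cross product → J_v[:, 1] = (0.7574,0.0000,2.4641)
J_ω[:, 1] = z_1
entry J[4][1] = -1.0000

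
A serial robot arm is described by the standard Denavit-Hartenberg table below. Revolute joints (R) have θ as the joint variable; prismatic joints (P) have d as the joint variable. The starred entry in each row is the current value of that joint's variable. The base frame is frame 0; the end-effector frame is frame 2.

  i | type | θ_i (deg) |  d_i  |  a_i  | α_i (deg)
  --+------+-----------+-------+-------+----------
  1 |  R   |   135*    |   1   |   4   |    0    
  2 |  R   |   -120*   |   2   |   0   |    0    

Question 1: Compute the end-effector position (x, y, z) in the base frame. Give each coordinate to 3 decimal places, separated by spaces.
-2.828 2.828 3.000

after link 1: o_1 = (-2.8284, 2.8284, 1.0000)
after link 2: o_2 = (-2.8284, 2.8284, 3.0000)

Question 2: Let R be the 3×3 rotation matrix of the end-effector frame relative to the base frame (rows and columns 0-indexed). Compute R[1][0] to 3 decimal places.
End-effector x-axis (col 0 of R) = (0.9659,0.2588,0.0000)
R[1][0] = 0.2588

0.259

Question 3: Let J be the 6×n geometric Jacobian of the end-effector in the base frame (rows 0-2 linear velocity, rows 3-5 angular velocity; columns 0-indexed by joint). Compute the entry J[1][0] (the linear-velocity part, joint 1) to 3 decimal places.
-2.828

axis z_0 = ẑ; lever o_n−o_0 = (-2.8284,2.8284,3.0000)
cross product → J_v[:, 0] = (-2.8284,-2.8284,0.0000)
J_ω[:, 0] = z_0
entry J[1][0] = -2.8284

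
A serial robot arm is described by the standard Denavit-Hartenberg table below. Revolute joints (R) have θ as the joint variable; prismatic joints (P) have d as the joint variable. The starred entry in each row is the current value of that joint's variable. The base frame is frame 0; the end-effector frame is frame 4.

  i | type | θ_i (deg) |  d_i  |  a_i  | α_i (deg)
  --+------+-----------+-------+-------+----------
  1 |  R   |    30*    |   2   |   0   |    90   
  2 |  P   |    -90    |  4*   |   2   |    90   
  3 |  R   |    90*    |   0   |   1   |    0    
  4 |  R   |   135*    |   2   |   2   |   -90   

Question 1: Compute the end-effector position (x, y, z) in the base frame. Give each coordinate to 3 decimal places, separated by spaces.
0.061 -4.105 1.414

after link 1: o_1 = (0.0000, 0.0000, 2.0000)
after link 2: o_2 = (2.0000, -3.4641, 0.0000)
after link 3: o_3 = (2.5000, -4.3301, 0.0000)
after link 4: o_4 = (0.0608, -4.1054, 1.4142)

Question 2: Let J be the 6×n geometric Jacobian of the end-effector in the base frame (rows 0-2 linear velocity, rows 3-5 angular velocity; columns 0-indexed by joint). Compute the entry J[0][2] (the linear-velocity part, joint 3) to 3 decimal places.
-0.707

axis z_2 = (-0.8660,-0.5000,-0.0000); lever o_n−o_2 = (-1.9392,-0.6413,1.4142)
cross product → J_v[:, 2] = (-0.7071,1.2247,-0.4142)
J_ω[:, 2] = z_2
entry J[0][2] = -0.7071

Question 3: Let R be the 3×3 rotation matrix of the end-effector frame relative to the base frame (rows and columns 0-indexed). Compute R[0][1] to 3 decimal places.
0.866

End-effector y-axis (col 1 of R) = (0.8660,0.5000,0.0000)
R[0][1] = 0.8660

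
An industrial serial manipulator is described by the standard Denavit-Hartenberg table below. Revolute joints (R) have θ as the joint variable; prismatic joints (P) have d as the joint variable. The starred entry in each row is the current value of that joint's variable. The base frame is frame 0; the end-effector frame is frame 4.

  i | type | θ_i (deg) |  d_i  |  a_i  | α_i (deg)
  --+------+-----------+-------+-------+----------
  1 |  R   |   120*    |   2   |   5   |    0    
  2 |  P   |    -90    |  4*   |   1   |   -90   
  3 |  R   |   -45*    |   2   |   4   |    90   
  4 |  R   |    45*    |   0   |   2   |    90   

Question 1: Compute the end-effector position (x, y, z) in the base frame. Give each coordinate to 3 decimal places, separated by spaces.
-0.026 9.701 9.828

after link 1: o_1 = (-2.5000, 4.3301, 2.0000)
after link 2: o_2 = (-1.6340, 4.8301, 6.0000)
after link 3: o_3 = (-0.1845, 7.9764, 8.8284)
after link 4: o_4 = (-0.0256, 9.7011, 9.8284)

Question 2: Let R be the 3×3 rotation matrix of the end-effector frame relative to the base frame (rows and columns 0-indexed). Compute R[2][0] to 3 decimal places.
End-effector x-axis (col 0 of R) = (0.0795,0.8624,0.5000)
R[2][0] = 0.5000

0.500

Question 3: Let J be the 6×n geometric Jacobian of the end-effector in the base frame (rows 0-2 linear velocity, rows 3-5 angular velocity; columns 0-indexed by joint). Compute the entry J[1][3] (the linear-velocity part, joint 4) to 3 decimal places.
0.725

axis z_3 = (-0.6124,-0.3536,0.7071); lever o_n−o_3 = (0.1589,1.7247,1.0000)
cross product → J_v[:, 3] = (-1.5731,0.7247,-1.0000)
J_ω[:, 3] = z_3
entry J[1][3] = 0.7247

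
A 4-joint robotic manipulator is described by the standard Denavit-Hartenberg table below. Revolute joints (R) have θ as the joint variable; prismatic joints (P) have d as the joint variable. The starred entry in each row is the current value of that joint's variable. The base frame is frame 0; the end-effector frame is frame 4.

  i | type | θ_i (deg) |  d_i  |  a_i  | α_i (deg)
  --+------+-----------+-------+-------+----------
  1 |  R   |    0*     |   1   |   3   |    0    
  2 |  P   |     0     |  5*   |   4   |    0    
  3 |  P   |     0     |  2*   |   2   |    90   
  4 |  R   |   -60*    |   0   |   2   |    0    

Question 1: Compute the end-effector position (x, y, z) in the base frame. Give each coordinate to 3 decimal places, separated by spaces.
after link 1: o_1 = (3.0000, 0.0000, 1.0000)
after link 2: o_2 = (7.0000, 0.0000, 6.0000)
after link 3: o_3 = (9.0000, 0.0000, 8.0000)
after link 4: o_4 = (10.0000, -0.0000, 6.2679)

10.000 -0.000 6.268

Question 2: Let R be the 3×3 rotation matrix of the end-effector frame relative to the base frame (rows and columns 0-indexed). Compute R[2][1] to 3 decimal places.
0.500

End-effector y-axis (col 1 of R) = (0.8660,0.0000,0.5000)
R[2][1] = 0.5000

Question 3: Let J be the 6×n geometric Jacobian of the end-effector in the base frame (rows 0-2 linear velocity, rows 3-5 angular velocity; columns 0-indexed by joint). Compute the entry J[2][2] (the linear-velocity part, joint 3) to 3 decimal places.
1.000

prismatic axis z_2 = (0.0000,0.0000,1.0000)
J_v[:, 2] = z_2; J_ω[:, 2] = (0,0,0)
entry J[2][2] = 1.0000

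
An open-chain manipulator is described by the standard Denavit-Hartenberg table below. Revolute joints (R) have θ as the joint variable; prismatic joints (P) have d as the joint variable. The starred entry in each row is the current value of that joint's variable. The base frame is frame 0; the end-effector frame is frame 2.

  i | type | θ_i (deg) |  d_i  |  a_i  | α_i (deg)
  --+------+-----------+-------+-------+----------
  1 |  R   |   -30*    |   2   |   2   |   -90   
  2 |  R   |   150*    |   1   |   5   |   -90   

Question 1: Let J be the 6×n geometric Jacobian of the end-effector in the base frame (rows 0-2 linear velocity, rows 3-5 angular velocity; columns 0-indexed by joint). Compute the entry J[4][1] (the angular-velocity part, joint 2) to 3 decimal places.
axis z_1 = (0.5000,0.8660,0.0000); lever o_n−o_1 = (-3.2500,3.0311,-2.5000)
cross product → J_v[:, 1] = (-2.1651,1.2500,4.3301)
J_ω[:, 1] = z_1
entry J[4][1] = 0.8660

0.866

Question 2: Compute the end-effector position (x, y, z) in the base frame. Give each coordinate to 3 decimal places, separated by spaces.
after link 1: o_1 = (1.7321, -1.0000, 2.0000)
after link 2: o_2 = (-1.5179, 2.0311, -0.5000)

-1.518 2.031 -0.500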